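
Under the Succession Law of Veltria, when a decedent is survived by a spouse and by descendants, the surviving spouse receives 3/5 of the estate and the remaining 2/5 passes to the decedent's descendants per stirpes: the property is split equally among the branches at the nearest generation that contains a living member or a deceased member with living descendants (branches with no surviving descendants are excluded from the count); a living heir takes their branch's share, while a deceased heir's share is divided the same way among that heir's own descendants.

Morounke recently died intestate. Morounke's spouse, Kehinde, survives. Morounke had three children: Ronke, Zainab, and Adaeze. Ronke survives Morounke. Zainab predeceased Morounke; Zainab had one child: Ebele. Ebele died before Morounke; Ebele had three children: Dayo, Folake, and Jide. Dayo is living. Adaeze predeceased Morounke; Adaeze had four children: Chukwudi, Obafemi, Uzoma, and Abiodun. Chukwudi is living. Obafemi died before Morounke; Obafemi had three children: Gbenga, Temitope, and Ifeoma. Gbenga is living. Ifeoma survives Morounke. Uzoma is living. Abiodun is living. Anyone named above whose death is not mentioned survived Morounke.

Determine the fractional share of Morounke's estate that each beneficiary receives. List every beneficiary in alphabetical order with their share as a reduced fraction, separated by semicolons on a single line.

Abiodun 1/30; Chukwudi 1/30; Dayo 2/45; Folake 2/45; Gbenga 1/90; Ifeoma 1/90; Jide 2/45; Kehinde 3/5; Ronke 2/15; Temitope 1/90; Uzoma 1/30

Kehinde, as surviving spouse, takes 3/5.
The remaining 2/5 passes to Morounke's descendants per stirpes.
The 2/5 is divided into 3 equal shares of 2/15 among Ronke, Zainab, Adaeze.
Ronke is living and takes 2/15.
Zainab predeceased; the 2/15 allotted to Zainab's branch passes to Zainab's issue by representation.
Ebele's line is the sole branch at this level, so the full 2/15 passes to Ebele's issue by representation.
The 2/15 is divided into 3 equal shares of 2/45 among Dayo, Folake, Jide.
Dayo is living and takes 2/45.
Folake is living and takes 2/45.
Jide is living and takes 2/45.
Adaeze predeceased; the 2/15 allotted to Adaeze's branch passes to Adaeze's issue by representation.
The 2/15 is divided into 4 equal shares of 1/30 among Chukwudi, Obafemi, Uzoma, Abiodun.
Chukwudi is living and takes 1/30.
Obafemi predeceased; the 1/30 allotted to Obafemi's branch passes to Obafemi's issue by representation.
The 1/30 is divided into 3 equal shares of 1/90 among Gbenga, Temitope, Ifeoma.
Gbenga is living and takes 1/90.
Temitope is living and takes 1/90.
Ifeoma is living and takes 1/90.
Uzoma is living and takes 1/30.
Abiodun is living and takes 1/30.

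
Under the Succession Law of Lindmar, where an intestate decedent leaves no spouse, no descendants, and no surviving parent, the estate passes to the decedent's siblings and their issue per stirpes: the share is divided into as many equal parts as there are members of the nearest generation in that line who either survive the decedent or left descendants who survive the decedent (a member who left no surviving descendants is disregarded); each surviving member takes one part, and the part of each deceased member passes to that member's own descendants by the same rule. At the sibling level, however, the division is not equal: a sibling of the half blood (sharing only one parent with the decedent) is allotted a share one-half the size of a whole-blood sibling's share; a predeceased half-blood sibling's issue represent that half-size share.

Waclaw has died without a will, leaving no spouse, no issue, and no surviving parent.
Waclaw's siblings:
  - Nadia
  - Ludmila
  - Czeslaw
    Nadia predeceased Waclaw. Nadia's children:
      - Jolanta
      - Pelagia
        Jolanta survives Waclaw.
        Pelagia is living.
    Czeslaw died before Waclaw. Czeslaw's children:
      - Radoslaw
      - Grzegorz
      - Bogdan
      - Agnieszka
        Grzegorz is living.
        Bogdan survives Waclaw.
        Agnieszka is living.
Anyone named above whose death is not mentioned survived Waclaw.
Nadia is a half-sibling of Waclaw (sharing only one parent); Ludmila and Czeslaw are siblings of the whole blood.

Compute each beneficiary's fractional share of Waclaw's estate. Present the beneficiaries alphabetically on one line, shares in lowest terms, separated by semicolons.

No spouse, descendants, or parent survives, so the estate passes to Waclaw's siblings per stirpes.
Half-blood siblings count for one-half the weight of whole-blood siblings at the initial division.
Dividing 1 in proportion to weights (total weight 5/2): Nadia (weight 1/2) → 1/5; Ludmila (weight 1) → 2/5; Czeslaw (weight 1) → 2/5.
Nadia predeceased; the 1/5 allotted to Nadia's branch passes to Nadia's issue by representation.
The 1/5 is divided into 2 equal shares of 1/10 among Jolanta, Pelagia.
Jolanta is living and takes 1/10.
Pelagia is living and takes 1/10.
Ludmila is living and takes 2/5.
Czeslaw predeceased; the 2/5 allotted to Czeslaw's branch passes to Czeslaw's issue by representation.
The 2/5 is divided into 4 equal shares of 1/10 among Radoslaw, Grzegorz, Bogdan, Agnieszka.
Radoslaw is living and takes 1/10.
Grzegorz is living and takes 1/10.
Bogdan is living and takes 1/10.
Agnieszka is living and takes 1/10.

Agnieszka 1/10; Bogdan 1/10; Grzegorz 1/10; Jolanta 1/10; Ludmila 2/5; Pelagia 1/10; Radoslaw 1/10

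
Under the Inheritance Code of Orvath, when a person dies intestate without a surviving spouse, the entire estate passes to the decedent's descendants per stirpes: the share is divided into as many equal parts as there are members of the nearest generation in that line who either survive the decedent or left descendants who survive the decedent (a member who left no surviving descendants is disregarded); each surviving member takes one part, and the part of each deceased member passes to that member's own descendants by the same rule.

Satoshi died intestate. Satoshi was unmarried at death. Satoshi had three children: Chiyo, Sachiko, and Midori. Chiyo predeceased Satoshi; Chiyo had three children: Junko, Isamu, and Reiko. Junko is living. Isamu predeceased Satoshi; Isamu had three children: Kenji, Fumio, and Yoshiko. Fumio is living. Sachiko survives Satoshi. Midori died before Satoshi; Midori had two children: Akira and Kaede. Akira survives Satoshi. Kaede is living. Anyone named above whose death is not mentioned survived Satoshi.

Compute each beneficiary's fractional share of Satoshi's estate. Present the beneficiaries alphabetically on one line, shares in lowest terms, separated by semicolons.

There is no surviving spouse, so the entire estate passes to Satoshi's descendants per stirpes.
The estate is divided into 3 equal shares of 1/3 among Chiyo, Sachiko, Midori.
Chiyo predeceased; the 1/3 allotted to Chiyo's branch passes to Chiyo's issue by representation.
The 1/3 is divided into 3 equal shares of 1/9 among Junko, Isamu, Reiko.
Junko is living and takes 1/9.
Isamu predeceased; the 1/9 allotted to Isamu's branch passes to Isamu's issue by representation.
The 1/9 is divided into 3 equal shares of 1/27 among Kenji, Fumio, Yoshiko.
Kenji is living and takes 1/27.
Fumio is living and takes 1/27.
Yoshiko is living and takes 1/27.
Reiko is living and takes 1/9.
Sachiko is living and takes 1/3.
Midori predeceased; the 1/3 allotted to Midori's branch passes to Midori's issue by representation.
The 1/3 is divided into 2 equal shares of 1/6 among Akira, Kaede.
Akira is living and takes 1/6.
Kaede is living and takes 1/6.

Akira 1/6; Fumio 1/27; Junko 1/9; Kaede 1/6; Kenji 1/27; Reiko 1/9; Sachiko 1/3; Yoshiko 1/27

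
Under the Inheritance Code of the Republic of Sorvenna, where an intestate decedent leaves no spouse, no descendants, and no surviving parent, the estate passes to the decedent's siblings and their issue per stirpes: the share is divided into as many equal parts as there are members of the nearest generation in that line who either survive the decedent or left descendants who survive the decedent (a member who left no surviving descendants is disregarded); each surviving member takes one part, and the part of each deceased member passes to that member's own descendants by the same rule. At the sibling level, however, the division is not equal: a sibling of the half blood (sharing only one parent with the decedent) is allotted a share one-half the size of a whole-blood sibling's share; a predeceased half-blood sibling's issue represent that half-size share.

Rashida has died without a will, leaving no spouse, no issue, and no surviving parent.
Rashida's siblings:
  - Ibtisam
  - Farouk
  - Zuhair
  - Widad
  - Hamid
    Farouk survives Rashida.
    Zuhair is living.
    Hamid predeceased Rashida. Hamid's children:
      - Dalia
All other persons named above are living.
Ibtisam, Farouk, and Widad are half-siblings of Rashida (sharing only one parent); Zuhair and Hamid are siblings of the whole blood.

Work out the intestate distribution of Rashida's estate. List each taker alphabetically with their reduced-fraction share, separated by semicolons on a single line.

Dalia 2/7; Farouk 1/7; Ibtisam 1/7; Widad 1/7; Zuhair 2/7

No spouse, descendants, or parent survives, so the estate passes to Rashida's siblings per stirpes.
Half-blood siblings count for one-half the weight of whole-blood siblings at the initial division.
Dividing 1 in proportion to weights (total weight 7/2): Ibtisam (weight 1/2) → 1/7; Farouk (weight 1/2) → 1/7; Zuhair (weight 1) → 2/7; Widad (weight 1/2) → 1/7; Hamid (weight 1) → 2/7.
Ibtisam is living and takes 1/7.
Farouk is living and takes 1/7.
Zuhair is living and takes 2/7.
Widad is living and takes 1/7.
Hamid predeceased; the 2/7 allotted to Hamid's branch passes to Hamid's issue by representation.
Dalia is the sole taker at this level and receives the full 2/7.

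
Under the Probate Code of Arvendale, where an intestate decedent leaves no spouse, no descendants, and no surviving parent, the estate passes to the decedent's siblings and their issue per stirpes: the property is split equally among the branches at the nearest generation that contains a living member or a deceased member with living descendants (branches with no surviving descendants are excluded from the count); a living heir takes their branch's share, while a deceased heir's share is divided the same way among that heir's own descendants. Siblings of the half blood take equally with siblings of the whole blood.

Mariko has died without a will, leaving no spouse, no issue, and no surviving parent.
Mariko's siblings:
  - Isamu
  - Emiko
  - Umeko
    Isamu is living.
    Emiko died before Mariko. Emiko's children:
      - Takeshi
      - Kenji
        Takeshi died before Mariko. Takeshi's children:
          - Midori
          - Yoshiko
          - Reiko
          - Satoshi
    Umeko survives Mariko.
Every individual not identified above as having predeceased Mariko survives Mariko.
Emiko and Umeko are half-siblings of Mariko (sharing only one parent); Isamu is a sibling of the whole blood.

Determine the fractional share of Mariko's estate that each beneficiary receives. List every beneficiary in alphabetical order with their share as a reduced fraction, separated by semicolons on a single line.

No spouse, descendants, or parent survives, so the estate passes to Mariko's siblings per stirpes.
Half-blood and whole-blood siblings take equally under the stated rule.
The estate is divided into 3 equal shares of 1/3 among Isamu, Emiko, Umeko.
Isamu is living and takes 1/3.
Emiko predeceased; the 1/3 allotted to Emiko's branch passes to Emiko's issue by representation.
The 1/3 is divided into 2 equal shares of 1/6 among Takeshi, Kenji.
Takeshi predeceased; the 1/6 allotted to Takeshi's branch passes to Takeshi's issue by representation.
The 1/6 is divided into 4 equal shares of 1/24 among Midori, Yoshiko, Reiko, Satoshi.
Midori is living and takes 1/24.
Yoshiko is living and takes 1/24.
Reiko is living and takes 1/24.
Satoshi is living and takes 1/24.
Kenji is living and takes 1/6.
Umeko is living and takes 1/3.

Isamu 1/3; Kenji 1/6; Midori 1/24; Reiko 1/24; Satoshi 1/24; Umeko 1/3; Yoshiko 1/24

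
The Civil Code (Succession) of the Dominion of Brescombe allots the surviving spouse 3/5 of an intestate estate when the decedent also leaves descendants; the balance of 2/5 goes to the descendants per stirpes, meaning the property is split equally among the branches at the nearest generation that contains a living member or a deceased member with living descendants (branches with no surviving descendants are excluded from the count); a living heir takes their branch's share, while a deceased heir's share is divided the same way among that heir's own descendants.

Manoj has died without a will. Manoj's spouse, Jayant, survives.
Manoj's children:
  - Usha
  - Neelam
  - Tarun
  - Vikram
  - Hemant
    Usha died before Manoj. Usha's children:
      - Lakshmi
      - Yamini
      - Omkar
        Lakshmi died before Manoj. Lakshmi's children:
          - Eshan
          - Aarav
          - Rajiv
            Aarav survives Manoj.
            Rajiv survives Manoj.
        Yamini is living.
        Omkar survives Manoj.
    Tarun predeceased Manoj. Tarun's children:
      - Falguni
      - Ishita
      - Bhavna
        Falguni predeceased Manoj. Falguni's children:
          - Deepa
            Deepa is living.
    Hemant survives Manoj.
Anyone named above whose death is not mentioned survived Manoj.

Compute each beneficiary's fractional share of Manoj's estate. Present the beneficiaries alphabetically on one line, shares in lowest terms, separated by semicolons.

Jayant, as surviving spouse, takes 3/5.
The remaining 2/5 passes to Manoj's descendants per stirpes.
The 2/5 is divided into 5 equal shares of 2/25 among Usha, Neelam, Tarun, Vikram, Hemant.
Usha predeceased; the 2/25 allotted to Usha's branch passes to Usha's issue by representation.
The 2/25 is divided into 3 equal shares of 2/75 among Lakshmi, Yamini, Omkar.
Lakshmi predeceased; the 2/75 allotted to Lakshmi's branch passes to Lakshmi's issue by representation.
The 2/75 is divided into 3 equal shares of 2/225 among Eshan, Aarav, Rajiv.
Eshan is living and takes 2/225.
Aarav is living and takes 2/225.
Rajiv is living and takes 2/225.
Yamini is living and takes 2/75.
Omkar is living and takes 2/75.
Neelam is living and takes 2/25.
Tarun predeceased; the 2/25 allotted to Tarun's branch passes to Tarun's issue by representation.
The 2/25 is divided into 3 equal shares of 2/75 among Falguni, Ishita, Bhavna.
Falguni predeceased; the 2/75 allotted to Falguni's branch passes to Falguni's issue by representation.
Deepa is the sole taker at this level and receives the full 2/75.
Ishita is living and takes 2/75.
Bhavna is living and takes 2/75.
Vikram is living and takes 2/25.
Hemant is living and takes 2/25.

Aarav 2/225; Bhavna 2/75; Deepa 2/75; Eshan 2/225; Hemant 2/25; Ishita 2/75; Jayant 3/5; Neelam 2/25; Omkar 2/75; Rajiv 2/225; Vikram 2/25; Yamini 2/75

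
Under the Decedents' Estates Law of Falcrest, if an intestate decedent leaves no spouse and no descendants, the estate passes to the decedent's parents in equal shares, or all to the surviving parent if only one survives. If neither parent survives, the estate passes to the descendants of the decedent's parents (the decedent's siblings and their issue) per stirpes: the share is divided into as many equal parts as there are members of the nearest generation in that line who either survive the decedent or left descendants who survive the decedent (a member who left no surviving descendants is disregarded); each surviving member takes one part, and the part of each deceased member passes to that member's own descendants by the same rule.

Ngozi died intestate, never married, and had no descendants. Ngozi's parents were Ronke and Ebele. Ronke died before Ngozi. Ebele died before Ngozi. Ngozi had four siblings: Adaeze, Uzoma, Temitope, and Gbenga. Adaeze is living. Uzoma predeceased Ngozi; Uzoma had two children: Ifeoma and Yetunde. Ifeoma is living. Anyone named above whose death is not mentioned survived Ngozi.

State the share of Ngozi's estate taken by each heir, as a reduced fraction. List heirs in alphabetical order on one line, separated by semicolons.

Adaeze 1/4; Gbenga 1/4; Ifeoma 1/8; Temitope 1/4; Yetunde 1/8

Neither parent survives and there are no descendants, so the estate passes to Ngozi's siblings and their issue per stirpes.
The estate is divided into 4 equal shares of 1/4 among Adaeze, Uzoma, Temitope, Gbenga.
Adaeze is living and takes 1/4.
Uzoma predeceased; the 1/4 allotted to Uzoma's branch passes to Uzoma's issue by representation.
The 1/4 is divided into 2 equal shares of 1/8 among Ifeoma, Yetunde.
Ifeoma is living and takes 1/8.
Yetunde is living and takes 1/8.
Temitope is living and takes 1/4.
Gbenga is living and takes 1/4.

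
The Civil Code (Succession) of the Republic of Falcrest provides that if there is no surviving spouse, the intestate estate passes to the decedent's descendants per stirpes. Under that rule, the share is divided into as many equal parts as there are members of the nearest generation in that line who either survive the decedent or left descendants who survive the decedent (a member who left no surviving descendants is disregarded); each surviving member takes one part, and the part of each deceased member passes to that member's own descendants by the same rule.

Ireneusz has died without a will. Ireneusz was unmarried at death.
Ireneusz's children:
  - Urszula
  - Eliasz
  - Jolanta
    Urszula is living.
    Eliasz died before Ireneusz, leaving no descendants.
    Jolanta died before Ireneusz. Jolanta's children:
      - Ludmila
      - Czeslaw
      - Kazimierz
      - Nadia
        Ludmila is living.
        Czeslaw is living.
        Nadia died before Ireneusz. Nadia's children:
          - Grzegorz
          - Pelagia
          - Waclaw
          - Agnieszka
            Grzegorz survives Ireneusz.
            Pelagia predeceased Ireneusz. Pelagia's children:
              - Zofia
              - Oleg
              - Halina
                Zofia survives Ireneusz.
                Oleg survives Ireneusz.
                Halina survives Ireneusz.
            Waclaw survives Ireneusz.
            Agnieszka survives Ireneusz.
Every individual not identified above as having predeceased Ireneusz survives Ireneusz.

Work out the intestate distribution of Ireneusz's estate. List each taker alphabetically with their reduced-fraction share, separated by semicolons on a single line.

There is no surviving spouse, so the entire estate passes to Ireneusz's descendants per stirpes.
Eliasz left no surviving issue, so that branch lapses and is disregarded.
The estate is divided into 2 equal shares of 1/2 among Urszula, Jolanta.
Urszula is living and takes 1/2.
Jolanta predeceased; the 1/2 allotted to Jolanta's branch passes to Jolanta's issue by representation.
The 1/2 is divided into 4 equal shares of 1/8 among Ludmila, Czeslaw, Kazimierz, Nadia.
Ludmila is living and takes 1/8.
Czeslaw is living and takes 1/8.
Kazimierz is living and takes 1/8.
Nadia predeceased; the 1/8 allotted to Nadia's branch passes to Nadia's issue by representation.
The 1/8 is divided into 4 equal shares of 1/32 among Grzegorz, Pelagia, Waclaw, Agnieszka.
Grzegorz is living and takes 1/32.
Pelagia predeceased; the 1/32 allotted to Pelagia's branch passes to Pelagia's issue by representation.
The 1/32 is divided into 3 equal shares of 1/96 among Zofia, Oleg, Halina.
Zofia is living and takes 1/96.
Oleg is living and takes 1/96.
Halina is living and takes 1/96.
Waclaw is living and takes 1/32.
Agnieszka is living and takes 1/32.

Agnieszka 1/32; Czeslaw 1/8; Grzegorz 1/32; Halina 1/96; Kazimierz 1/8; Ludmila 1/8; Oleg 1/96; Urszula 1/2; Waclaw 1/32; Zofia 1/96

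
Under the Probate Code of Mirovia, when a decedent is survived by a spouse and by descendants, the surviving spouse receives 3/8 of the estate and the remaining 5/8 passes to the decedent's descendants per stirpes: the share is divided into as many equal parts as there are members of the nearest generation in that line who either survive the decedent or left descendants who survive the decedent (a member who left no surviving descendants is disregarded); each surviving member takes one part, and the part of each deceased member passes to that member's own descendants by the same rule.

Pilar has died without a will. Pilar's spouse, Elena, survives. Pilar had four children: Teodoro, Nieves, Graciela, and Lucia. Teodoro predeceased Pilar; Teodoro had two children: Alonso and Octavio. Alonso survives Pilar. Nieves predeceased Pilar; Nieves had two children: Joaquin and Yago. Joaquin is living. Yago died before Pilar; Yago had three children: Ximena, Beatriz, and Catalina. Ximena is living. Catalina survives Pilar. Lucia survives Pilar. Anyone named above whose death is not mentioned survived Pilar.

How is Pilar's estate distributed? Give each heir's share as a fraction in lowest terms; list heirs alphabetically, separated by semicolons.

Elena, as surviving spouse, takes 3/8.
The remaining 5/8 passes to Pilar's descendants per stirpes.
The 5/8 is divided into 4 equal shares of 5/32 among Teodoro, Nieves, Graciela, Lucia.
Teodoro predeceased; the 5/32 allotted to Teodoro's branch passes to Teodoro's issue by representation.
The 5/32 is divided into 2 equal shares of 5/64 among Alonso, Octavio.
Alonso is living and takes 5/64.
Octavio is living and takes 5/64.
Nieves predeceased; the 5/32 allotted to Nieves's branch passes to Nieves's issue by representation.
The 5/32 is divided into 2 equal shares of 5/64 among Joaquin, Yago.
Joaquin is living and takes 5/64.
Yago predeceased; the 5/64 allotted to Yago's branch passes to Yago's issue by representation.
The 5/64 is divided into 3 equal shares of 5/192 among Ximena, Beatriz, Catalina.
Ximena is living and takes 5/192.
Beatriz is living and takes 5/192.
Catalina is living and takes 5/192.
Graciela is living and takes 5/32.
Lucia is living and takes 5/32.

Alonso 5/64; Beatriz 5/192; Catalina 5/192; Elena 3/8; Graciela 5/32; Joaquin 5/64; Lucia 5/32; Octavio 5/64; Ximena 5/192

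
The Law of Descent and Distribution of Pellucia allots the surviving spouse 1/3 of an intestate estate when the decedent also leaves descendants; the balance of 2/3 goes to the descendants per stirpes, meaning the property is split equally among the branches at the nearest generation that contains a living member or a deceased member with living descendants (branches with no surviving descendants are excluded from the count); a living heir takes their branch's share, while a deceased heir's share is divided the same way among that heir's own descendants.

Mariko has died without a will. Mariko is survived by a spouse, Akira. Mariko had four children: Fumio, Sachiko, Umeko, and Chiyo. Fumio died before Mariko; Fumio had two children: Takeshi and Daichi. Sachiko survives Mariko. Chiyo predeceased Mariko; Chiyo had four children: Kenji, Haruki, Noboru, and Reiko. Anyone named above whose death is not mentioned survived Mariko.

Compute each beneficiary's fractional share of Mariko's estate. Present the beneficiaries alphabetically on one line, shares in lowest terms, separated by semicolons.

Akira, as surviving spouse, takes 1/3.
The remaining 2/3 passes to Mariko's descendants per stirpes.
The 2/3 is divided into 4 equal shares of 1/6 among Fumio, Sachiko, Umeko, Chiyo.
Fumio predeceased; the 1/6 allotted to Fumio's branch passes to Fumio's issue by representation.
The 1/6 is divided into 2 equal shares of 1/12 among Takeshi, Daichi.
Takeshi is living and takes 1/12.
Daichi is living and takes 1/12.
Sachiko is living and takes 1/6.
Umeko is living and takes 1/6.
Chiyo predeceased; the 1/6 allotted to Chiyo's branch passes to Chiyo's issue by representation.
The 1/6 is divided into 4 equal shares of 1/24 among Kenji, Haruki, Noboru, Reiko.
Kenji is living and takes 1/24.
Haruki is living and takes 1/24.
Noboru is living and takes 1/24.
Reiko is living and takes 1/24.

Akira 1/3; Daichi 1/12; Haruki 1/24; Kenji 1/24; Noboru 1/24; Reiko 1/24; Sachiko 1/6; Takeshi 1/12; Umeko 1/6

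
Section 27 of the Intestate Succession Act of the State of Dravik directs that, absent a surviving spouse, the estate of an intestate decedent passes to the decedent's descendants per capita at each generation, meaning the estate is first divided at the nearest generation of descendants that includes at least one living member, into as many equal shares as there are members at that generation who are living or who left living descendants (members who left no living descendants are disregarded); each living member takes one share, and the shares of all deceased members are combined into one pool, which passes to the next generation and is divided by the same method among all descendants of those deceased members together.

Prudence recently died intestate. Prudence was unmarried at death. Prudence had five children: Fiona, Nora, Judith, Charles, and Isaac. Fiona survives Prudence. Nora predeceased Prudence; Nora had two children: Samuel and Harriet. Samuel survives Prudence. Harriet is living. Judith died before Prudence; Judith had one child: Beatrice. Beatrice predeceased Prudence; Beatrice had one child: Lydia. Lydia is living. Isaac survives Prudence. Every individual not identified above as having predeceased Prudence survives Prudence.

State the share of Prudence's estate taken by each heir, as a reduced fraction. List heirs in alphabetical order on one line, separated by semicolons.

There is no surviving spouse, so the entire estate passes to Prudence's descendants per capita at each generation.
At generation 1 (Fiona, Nora, Judith, Charles, Isaac) there are 5 shares of (1)/5 = 1/5 each.
Living: Fiona, Charles, and Isaac — each takes 1/5.
Deceased: Nora and Judith. Their combined 2/5 is pooled and carried to generation 2.
At generation 2 (Samuel, Harriet, Beatrice) there are 3 shares of (2/5)/3 = 2/15 each.
Living: Samuel and Harriet — each takes 2/15.
Deceased: Beatrice. That 2/15 share is carried to generation 3.
At generation 3 (Lydia) there are 1 shares of (2/15)/1 = 2/15 each.
Living: Lydia — each takes 2/15.

Charles 1/5; Fiona 1/5; Harriet 2/15; Isaac 1/5; Lydia 2/15; Samuel 2/15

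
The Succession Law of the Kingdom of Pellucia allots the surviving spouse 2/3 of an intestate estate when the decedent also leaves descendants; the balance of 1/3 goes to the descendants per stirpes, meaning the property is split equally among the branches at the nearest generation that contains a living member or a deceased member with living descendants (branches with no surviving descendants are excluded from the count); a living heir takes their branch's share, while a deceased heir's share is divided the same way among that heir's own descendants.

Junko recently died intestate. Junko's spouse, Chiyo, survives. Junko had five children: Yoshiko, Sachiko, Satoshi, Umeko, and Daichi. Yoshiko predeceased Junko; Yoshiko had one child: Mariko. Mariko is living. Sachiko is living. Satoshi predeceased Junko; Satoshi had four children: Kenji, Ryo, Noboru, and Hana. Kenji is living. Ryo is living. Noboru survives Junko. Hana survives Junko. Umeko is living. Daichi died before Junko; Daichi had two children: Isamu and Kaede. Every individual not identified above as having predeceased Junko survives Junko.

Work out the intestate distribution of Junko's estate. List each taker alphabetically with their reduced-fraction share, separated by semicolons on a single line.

Chiyo 2/3; Hana 1/60; Isamu 1/30; Kaede 1/30; Kenji 1/60; Mariko 1/15; Noboru 1/60; Ryo 1/60; Sachiko 1/15; Umeko 1/15

Chiyo, as surviving spouse, takes 2/3.
The remaining 1/3 passes to Junko's descendants per stirpes.
The 1/3 is divided into 5 equal shares of 1/15 among Yoshiko, Sachiko, Satoshi, Umeko, Daichi.
Yoshiko predeceased; the 1/15 allotted to Yoshiko's branch passes to Yoshiko's issue by representation.
Mariko is the sole taker at this level and receives the full 1/15.
Sachiko is living and takes 1/15.
Satoshi predeceased; the 1/15 allotted to Satoshi's branch passes to Satoshi's issue by representation.
The 1/15 is divided into 4 equal shares of 1/60 among Kenji, Ryo, Noboru, Hana.
Kenji is living and takes 1/60.
Ryo is living and takes 1/60.
Noboru is living and takes 1/60.
Hana is living and takes 1/60.
Umeko is living and takes 1/15.
Daichi predeceased; the 1/15 allotted to Daichi's branch passes to Daichi's issue by representation.
The 1/15 is divided into 2 equal shares of 1/30 among Isamu, Kaede.
Isamu is living and takes 1/30.
Kaede is living and takes 1/30.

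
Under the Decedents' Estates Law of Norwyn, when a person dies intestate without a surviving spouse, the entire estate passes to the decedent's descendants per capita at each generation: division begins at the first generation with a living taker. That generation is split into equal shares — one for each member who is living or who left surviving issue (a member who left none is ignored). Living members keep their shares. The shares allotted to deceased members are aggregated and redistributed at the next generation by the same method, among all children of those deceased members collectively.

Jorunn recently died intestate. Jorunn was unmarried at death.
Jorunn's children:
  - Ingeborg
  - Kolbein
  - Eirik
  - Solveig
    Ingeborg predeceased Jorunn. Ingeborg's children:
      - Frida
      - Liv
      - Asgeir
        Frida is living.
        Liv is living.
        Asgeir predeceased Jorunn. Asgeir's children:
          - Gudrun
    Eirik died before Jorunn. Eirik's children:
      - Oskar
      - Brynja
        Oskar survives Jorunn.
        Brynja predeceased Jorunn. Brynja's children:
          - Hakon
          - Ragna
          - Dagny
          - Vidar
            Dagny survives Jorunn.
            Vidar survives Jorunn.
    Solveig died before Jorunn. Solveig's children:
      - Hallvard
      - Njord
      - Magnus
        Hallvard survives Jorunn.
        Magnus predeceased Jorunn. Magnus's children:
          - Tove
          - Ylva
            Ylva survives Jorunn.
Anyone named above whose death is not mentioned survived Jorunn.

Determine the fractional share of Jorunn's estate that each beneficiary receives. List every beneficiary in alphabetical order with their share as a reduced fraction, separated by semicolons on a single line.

There is no surviving spouse, so the entire estate passes to Jorunn's descendants per capita at each generation.
At generation 1 (Ingeborg, Kolbein, Eirik, Solveig) there are 4 shares of (1)/4 = 1/4 each.
Living: Kolbein — each takes 1/4.
Deceased: Ingeborg, Eirik, and Solveig. Their combined 3/4 is pooled and carried to generation 2.
At generation 2 (Frida, Liv, Asgeir, Oskar, Brynja, Hallvard, Njord, Magnus) there are 8 shares of (3/4)/8 = 3/32 each.
Living: Frida, Liv, Oskar, Hallvard, and Njord — each takes 3/32.
Deceased: Asgeir, Brynja, and Magnus. Their combined 9/32 is pooled and carried to generation 3.
At generation 3 (Gudrun, Hakon, Ragna, Dagny, Vidar, Tove, Ylva) there are 7 shares of (9/32)/7 = 9/224 each.
Living: Gudrun, Hakon, Ragna, Dagny, Vidar, Tove, and Ylva — each takes 9/224.

Dagny 9/224; Frida 3/32; Gudrun 9/224; Hakon 9/224; Hallvard 3/32; Kolbein 1/4; Liv 3/32; Njord 3/32; Oskar 3/32; Ragna 9/224; Tove 9/224; Vidar 9/224; Ylva 9/224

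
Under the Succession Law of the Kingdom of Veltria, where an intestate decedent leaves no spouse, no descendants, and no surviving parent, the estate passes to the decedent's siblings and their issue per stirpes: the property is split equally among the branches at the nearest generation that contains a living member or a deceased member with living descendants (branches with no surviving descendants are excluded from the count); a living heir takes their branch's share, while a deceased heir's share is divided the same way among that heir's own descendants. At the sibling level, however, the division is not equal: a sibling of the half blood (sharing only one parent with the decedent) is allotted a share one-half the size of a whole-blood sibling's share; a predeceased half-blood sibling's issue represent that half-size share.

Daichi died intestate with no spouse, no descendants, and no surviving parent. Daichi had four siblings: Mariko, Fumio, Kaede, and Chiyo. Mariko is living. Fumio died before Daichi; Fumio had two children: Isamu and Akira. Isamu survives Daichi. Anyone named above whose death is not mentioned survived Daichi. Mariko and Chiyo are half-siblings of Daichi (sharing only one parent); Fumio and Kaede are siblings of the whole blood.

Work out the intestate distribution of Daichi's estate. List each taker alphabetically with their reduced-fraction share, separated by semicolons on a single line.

Akira 1/6; Chiyo 1/6; Isamu 1/6; Kaede 1/3; Mariko 1/6

No spouse, descendants, or parent survives, so the estate passes to Daichi's siblings per stirpes.
Half-blood siblings count for one-half the weight of whole-blood siblings at the initial division.
Dividing 1 in proportion to weights (total weight 3): Mariko (weight 1/2) → 1/6; Fumio (weight 1) → 1/3; Kaede (weight 1) → 1/3; Chiyo (weight 1/2) → 1/6.
Mariko is living and takes 1/6.
Fumio predeceased; the 1/3 allotted to Fumio's branch passes to Fumio's issue by representation.
The 1/3 is divided into 2 equal shares of 1/6 among Isamu, Akira.
Isamu is living and takes 1/6.
Akira is living and takes 1/6.
Kaede is living and takes 1/3.
Chiyo is living and takes 1/6.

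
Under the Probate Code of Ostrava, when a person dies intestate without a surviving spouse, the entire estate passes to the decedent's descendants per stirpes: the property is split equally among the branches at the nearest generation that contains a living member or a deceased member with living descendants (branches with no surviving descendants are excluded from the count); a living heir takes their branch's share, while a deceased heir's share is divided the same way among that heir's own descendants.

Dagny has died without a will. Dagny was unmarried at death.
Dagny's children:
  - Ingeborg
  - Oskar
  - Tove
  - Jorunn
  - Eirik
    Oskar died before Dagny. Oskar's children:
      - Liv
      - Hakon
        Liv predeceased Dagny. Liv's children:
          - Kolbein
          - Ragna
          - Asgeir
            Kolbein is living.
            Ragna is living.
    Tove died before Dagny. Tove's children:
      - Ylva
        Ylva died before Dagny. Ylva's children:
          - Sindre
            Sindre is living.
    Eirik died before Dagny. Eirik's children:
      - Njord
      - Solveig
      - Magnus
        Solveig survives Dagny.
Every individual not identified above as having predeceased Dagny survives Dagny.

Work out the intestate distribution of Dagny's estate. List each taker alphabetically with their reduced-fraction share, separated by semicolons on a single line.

There is no surviving spouse, so the entire estate passes to Dagny's descendants per stirpes.
The estate is divided into 5 equal shares of 1/5 among Ingeborg, Oskar, Tove, Jorunn, Eirik.
Ingeborg is living and takes 1/5.
Oskar predeceased; the 1/5 allotted to Oskar's branch passes to Oskar's issue by representation.
The 1/5 is divided into 2 equal shares of 1/10 among Liv, Hakon.
Liv predeceased; the 1/10 allotted to Liv's branch passes to Liv's issue by representation.
The 1/10 is divided into 3 equal shares of 1/30 among Kolbein, Ragna, Asgeir.
Kolbein is living and takes 1/30.
Ragna is living and takes 1/30.
Asgeir is living and takes 1/30.
Hakon is living and takes 1/10.
Tove predeceased; the 1/5 allotted to Tove's branch passes to Tove's issue by representation.
Ylva's line is the sole branch at this level, so the full 1/5 passes to Ylva's issue by representation.
Sindre is the sole taker at this level and receives the full 1/5.
Jorunn is living and takes 1/5.
Eirik predeceased; the 1/5 allotted to Eirik's branch passes to Eirik's issue by representation.
The 1/5 is divided into 3 equal shares of 1/15 among Njord, Solveig, Magnus.
Njord is living and takes 1/15.
Solveig is living and takes 1/15.
Magnus is living and takes 1/15.

Asgeir 1/30; Hakon 1/10; Ingeborg 1/5; Jorunn 1/5; Kolbein 1/30; Magnus 1/15; Njord 1/15; Ragna 1/30; Sindre 1/5; Solveig 1/15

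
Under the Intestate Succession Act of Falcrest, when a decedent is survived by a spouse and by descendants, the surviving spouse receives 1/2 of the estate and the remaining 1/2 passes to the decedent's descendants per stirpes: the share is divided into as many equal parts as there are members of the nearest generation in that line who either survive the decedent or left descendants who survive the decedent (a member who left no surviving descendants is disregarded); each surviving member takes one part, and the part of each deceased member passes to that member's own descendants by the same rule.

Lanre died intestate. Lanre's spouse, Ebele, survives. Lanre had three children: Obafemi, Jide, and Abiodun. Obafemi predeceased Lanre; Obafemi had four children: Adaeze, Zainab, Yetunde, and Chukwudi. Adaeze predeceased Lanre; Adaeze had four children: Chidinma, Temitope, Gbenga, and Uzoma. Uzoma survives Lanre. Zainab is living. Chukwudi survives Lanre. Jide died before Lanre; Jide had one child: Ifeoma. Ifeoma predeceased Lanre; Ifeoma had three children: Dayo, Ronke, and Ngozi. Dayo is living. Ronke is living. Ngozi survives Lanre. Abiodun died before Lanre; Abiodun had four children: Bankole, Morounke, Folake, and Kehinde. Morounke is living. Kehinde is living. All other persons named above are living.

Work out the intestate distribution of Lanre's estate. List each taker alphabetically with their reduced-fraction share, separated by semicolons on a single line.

Bankole 1/24; Chidinma 1/96; Chukwudi 1/24; Dayo 1/18; Ebele 1/2; Folake 1/24; Gbenga 1/96; Kehinde 1/24; Morounke 1/24; Ngozi 1/18; Ronke 1/18; Temitope 1/96; Uzoma 1/96; Yetunde 1/24; Zainab 1/24

Ebele, as surviving spouse, takes 1/2.
The remaining 1/2 passes to Lanre's descendants per stirpes.
The 1/2 is divided into 3 equal shares of 1/6 among Obafemi, Jide, Abiodun.
Obafemi predeceased; the 1/6 allotted to Obafemi's branch passes to Obafemi's issue by representation.
The 1/6 is divided into 4 equal shares of 1/24 among Adaeze, Zainab, Yetunde, Chukwudi.
Adaeze predeceased; the 1/24 allotted to Adaeze's branch passes to Adaeze's issue by representation.
The 1/24 is divided into 4 equal shares of 1/96 among Chidinma, Temitope, Gbenga, Uzoma.
Chidinma is living and takes 1/96.
Temitope is living and takes 1/96.
Gbenga is living and takes 1/96.
Uzoma is living and takes 1/96.
Zainab is living and takes 1/24.
Yetunde is living and takes 1/24.
Chukwudi is living and takes 1/24.
Jide predeceased; the 1/6 allotted to Jide's branch passes to Jide's issue by representation.
Ifeoma's line is the sole branch at this level, so the full 1/6 passes to Ifeoma's issue by representation.
The 1/6 is divided into 3 equal shares of 1/18 among Dayo, Ronke, Ngozi.
Dayo is living and takes 1/18.
Ronke is living and takes 1/18.
Ngozi is living and takes 1/18.
Abiodun predeceased; the 1/6 allotted to Abiodun's branch passes to Abiodun's issue by representation.
The 1/6 is divided into 4 equal shares of 1/24 among Bankole, Morounke, Folake, Kehinde.
Bankole is living and takes 1/24.
Morounke is living and takes 1/24.
Folake is living and takes 1/24.
Kehinde is living and takes 1/24.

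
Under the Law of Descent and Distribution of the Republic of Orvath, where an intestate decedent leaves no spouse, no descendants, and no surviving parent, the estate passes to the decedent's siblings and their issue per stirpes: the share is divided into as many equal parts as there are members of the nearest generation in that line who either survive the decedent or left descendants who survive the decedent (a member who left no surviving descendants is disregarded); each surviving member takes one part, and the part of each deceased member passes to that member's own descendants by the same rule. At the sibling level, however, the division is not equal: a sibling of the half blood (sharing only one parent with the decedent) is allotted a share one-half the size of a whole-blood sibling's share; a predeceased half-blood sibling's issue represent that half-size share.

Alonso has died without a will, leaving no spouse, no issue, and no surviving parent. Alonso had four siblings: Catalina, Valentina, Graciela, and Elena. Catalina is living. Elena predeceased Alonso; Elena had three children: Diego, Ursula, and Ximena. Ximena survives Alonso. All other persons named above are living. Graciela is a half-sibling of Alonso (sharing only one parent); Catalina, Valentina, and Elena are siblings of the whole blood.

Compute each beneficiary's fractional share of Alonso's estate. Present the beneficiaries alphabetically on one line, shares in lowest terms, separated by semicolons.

Catalina 2/7; Diego 2/21; Graciela 1/7; Ursula 2/21; Valentina 2/7; Ximena 2/21

No spouse, descendants, or parent survives, so the estate passes to Alonso's siblings per stirpes.
Half-blood siblings count for one-half the weight of whole-blood siblings at the initial division.
Dividing 1 in proportion to weights (total weight 7/2): Catalina (weight 1) → 2/7; Valentina (weight 1) → 2/7; Graciela (weight 1/2) → 1/7; Elena (weight 1) → 2/7.
Catalina is living and takes 2/7.
Valentina is living and takes 2/7.
Graciela is living and takes 1/7.
Elena predeceased; the 2/7 allotted to Elena's branch passes to Elena's issue by representation.
The 2/7 is divided into 3 equal shares of 2/21 among Diego, Ursula, Ximena.
Diego is living and takes 2/21.
Ursula is living and takes 2/21.
Ximena is living and takes 2/21.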